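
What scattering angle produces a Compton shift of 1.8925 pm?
77.29°

From the Compton formula Δλ = λ_C(1 - cos θ), we can solve for θ:

cos θ = 1 - Δλ/λ_C

Given:
- Δλ = 1.8925 pm
- λ_C = h/(m_e·c) ≈ 2.42631024 pm

cos θ = 1 - 1.8925/2.42631024
cos θ = 1 - 0.779991
cos θ = 0.220009

θ = arccos(0.220009)
θ = 77.29°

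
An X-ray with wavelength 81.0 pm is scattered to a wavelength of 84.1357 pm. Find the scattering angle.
107.00°

First find the wavelength shift:
Δλ = λ' - λ = 84.1357 - 81.0 = 3.1357 pm

Using Δλ = λ_C(1 - cos θ), with λ_C = h/(m_e·c) ≈ 2.42631024 pm:
cos θ = 1 - Δλ/λ_C
cos θ = 1 - 3.1357/2.42631024
cos θ = -0.292374

θ = arccos(-0.292374)
θ = 107.00°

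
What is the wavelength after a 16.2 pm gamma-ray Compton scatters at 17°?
16.3060 pm

Using the Compton scattering formula:
λ' = λ + Δλ = λ + λ_C(1 - cos θ)

Given:
- Initial wavelength λ = 16.2 pm
- Scattering angle θ = 17°
- Compton wavelength λ_C ≈ 2.4263 pm

Calculate the shift:
Δλ = 2.4263 × (1 - cos(17°))
Δλ = 2.4263 × 0.0437
Δλ = 0.1060 pm

Final wavelength:
λ' = 16.2 + 0.1060 = 16.3060 pm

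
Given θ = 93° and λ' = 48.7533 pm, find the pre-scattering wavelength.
46.2000 pm

From λ' = λ + Δλ, we have λ = λ' - Δλ

First calculate the Compton shift:
Δλ = λ_C(1 - cos θ)
Δλ = 2.4263 × (1 - cos(93°))
Δλ = 2.4263 × 1.0523
Δλ = 2.5533 pm

Initial wavelength:
λ = λ' - Δλ
λ = 48.7533 - 2.5533
λ = 46.2000 pm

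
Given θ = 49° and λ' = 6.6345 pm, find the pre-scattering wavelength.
5.8000 pm

From λ' = λ + Δλ, we have λ = λ' - Δλ

First calculate the Compton shift:
Δλ = λ_C(1 - cos θ)
Δλ = 2.4263 × (1 - cos(49°))
Δλ = 2.4263 × 0.3439
Δλ = 0.8345 pm

Initial wavelength:
λ = λ' - Δλ
λ = 6.6345 - 0.8345
λ = 5.8000 pm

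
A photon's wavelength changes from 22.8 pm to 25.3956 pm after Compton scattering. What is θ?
94.00°

First find the wavelength shift:
Δλ = λ' - λ = 25.3956 - 22.8 = 2.5956 pm

Using Δλ = λ_C(1 - cos θ), with λ_C = h/(m_e·c) ≈ 2.42631024 pm:
cos θ = 1 - Δλ/λ_C
cos θ = 1 - 2.5956/2.42631024
cos θ = -0.069773

θ = arccos(-0.069773)
θ = 94.00°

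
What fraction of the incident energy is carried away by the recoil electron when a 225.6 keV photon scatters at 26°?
0.0428 (or 4.28%)

Calculate initial and final photon energies:

Initial: E₀ = 225.6 keV → λ₀ = 5.4958 pm
Compton shift: Δλ = 0.2456 pm
Final wavelength: λ' = 5.7413 pm
Final energy: E' = 215.9510 keV

Fractional energy loss:
(E₀ - E')/E₀ = (225.6000 - 215.9510)/225.6000
= 9.6490/225.6000
= 0.0428
= 4.28%

(Intermediate values are shown rounded; full precision is carried through to the final answer.)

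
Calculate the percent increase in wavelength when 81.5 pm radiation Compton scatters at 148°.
5.5018%

Calculate the Compton shift:
Δλ = λ_C(1 - cos(148°))
Δλ = 2.4263 × (1 - cos(148°))
Δλ = 2.4263 × 1.8480
Δλ = 4.4839 pm

Percentage change:
(Δλ/λ₀) × 100 = (4.4839/81.5) × 100
= 5.5018%

(Intermediate values are shown rounded; full precision is carried through to the final answer.)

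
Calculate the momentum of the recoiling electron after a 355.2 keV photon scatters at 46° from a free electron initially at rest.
1.3877e-22 kg·m/s

The electron is initially at rest, so by conservation of momentum:
p⃗_e = p⃗₀ − p⃗'  (incident photon momentum minus scattered photon momentum)

Photon momentum magnitudes (p = h/λ = E/c):
λ₀ = hc/E₀ = 3.4905 pm → p₀ = h/λ₀ = 1.8983e-22 kg·m/s
Δλ = λ_C(1 − cos 46°) = 0.7409 pm
λ' = 4.2314 pm → p' = h/λ' = 1.5659e-22 kg·m/s

The scattered photon makes angle θ = 46° with the incident direction, so by the law of cosines:
|p⃗_e|² = p₀² + p'² − 2p₀p'cos θ
|p⃗_e|² = (1.8983e-22)² + (1.5659e-22)² − 2·1.8983e-22·1.5659e-22·cos(46°)
|p⃗_e| = 1.3877e-22 kg·m/s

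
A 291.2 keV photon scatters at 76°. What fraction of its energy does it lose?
0.3017 (or 30.17%)

Calculate initial and final photon energies:

Initial: E₀ = 291.2 keV → λ₀ = 4.2577 pm
Compton shift: Δλ = 1.8393 pm
Final wavelength: λ' = 6.0970 pm
Final energy: E' = 203.3517 keV

Fractional energy loss:
(E₀ - E')/E₀ = (291.2000 - 203.3517)/291.2000
= 87.8483/291.2000
= 0.3017
= 30.17%

(Intermediate values are shown rounded; full precision is carried through to the final answer.)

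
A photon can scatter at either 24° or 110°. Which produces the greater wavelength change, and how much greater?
110° produces the larger shift by a factor of 15.523

Calculate both shifts using Δλ = λ_C(1 - cos θ):

For θ₁ = 24°:
Δλ₁ = 2.4263 × (1 - cos(24°))
Δλ₁ = 2.4263 × 0.0865
Δλ₁ = 0.2098 pm

For θ₂ = 110°:
Δλ₂ = 2.4263 × (1 - cos(110°))
Δλ₂ = 2.4263 × 1.3420
Δλ₂ = 3.2562 pm

The 110° angle produces the larger shift.
Ratio: 3.2562/0.2098 = 15.523

(Intermediate values are shown rounded; full precision is carried through to the final answer.)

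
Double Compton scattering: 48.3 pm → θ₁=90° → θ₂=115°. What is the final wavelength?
54.1780 pm

Apply Compton shift twice:

First scattering at θ₁ = 90°:
Δλ₁ = λ_C(1 - cos(90°))
Δλ₁ = 2.4263 × 1.0000
Δλ₁ = 2.4263 pm

After first scattering:
λ₁ = 48.3 + 2.4263 = 50.7263 pm

Second scattering at θ₂ = 115°:
Δλ₂ = λ_C(1 - cos(115°))
Δλ₂ = 2.4263 × 1.4226
Δλ₂ = 3.4517 pm

Final wavelength:
λ₂ = 50.7263 + 3.4517 = 54.1780 pm

Total shift: Δλ_total = 2.4263 + 3.4517 = 5.8780 pm

(Intermediate values are shown rounded; full precision is carried through to the final answer.)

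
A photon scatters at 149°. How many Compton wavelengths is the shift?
1.8572 λ_C

The Compton shift formula is:
Δλ = λ_C(1 - cos θ)

Dividing both sides by λ_C:
Δλ/λ_C = 1 - cos θ

For θ = 149°:
Δλ/λ_C = 1 - cos(149°)
Δλ/λ_C = 1 - -0.8572
Δλ/λ_C = 1.8572

This means the shift is 1.8572 × λ_C = 4.5061 pm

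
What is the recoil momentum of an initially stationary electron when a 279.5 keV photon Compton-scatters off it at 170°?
2.2026e-22 kg·m/s

The electron is initially at rest, so by conservation of momentum:
p⃗_e = p⃗₀ − p⃗'  (incident photon momentum minus scattered photon momentum)

Photon momentum magnitudes (p = h/λ = E/c):
λ₀ = hc/E₀ = 4.4359 pm → p₀ = h/λ₀ = 1.4937e-22 kg·m/s
Δλ = λ_C(1 − cos 170°) = 4.8158 pm
λ' = 9.2517 pm → p' = h/λ' = 7.1620e-23 kg·m/s

The scattered photon makes angle θ = 170° with the incident direction, so by the law of cosines:
|p⃗_e|² = p₀² + p'² − 2p₀p'cos θ
|p⃗_e|² = (1.4937e-22)² + (7.1620e-23)² − 2·1.4937e-22·7.1620e-23·cos(170°)
|p⃗_e| = 2.2026e-22 kg·m/s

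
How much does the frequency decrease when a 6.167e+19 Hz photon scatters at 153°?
2.994e+19 Hz (decrease)

Convert frequency to wavelength (c = 299792458 m/s):
λ₀ = c/f₀ = 299792458/6.167e+19 = 4.8612365e-12 m = 4.8612 pm

Calculate Compton shift:
Δλ = λ_C(1 - cos(153°)) = 4.5882 pm

Final wavelength:
λ' = λ₀ + Δλ = 4.8612 + 4.5882 = 9.4494 pm

Final frequency:
f' = c/λ' = 299792458/9.4494050e-12 = 3.1726067e+19 Hz

Frequency shift (decrease):
Δf = f₀ - f' = 6.167e+19 - 3.1726067e+19 = 2.994e+19 Hz

(Intermediate values are shown rounded; full precision is carried through to the final answer.)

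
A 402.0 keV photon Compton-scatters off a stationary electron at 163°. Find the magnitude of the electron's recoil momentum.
2.9679e-22 kg·m/s

The electron is initially at rest, so by conservation of momentum:
p⃗_e = p⃗₀ − p⃗'  (incident photon momentum minus scattered photon momentum)

Photon momentum magnitudes (p = h/λ = E/c):
λ₀ = hc/E₀ = 3.0842 pm → p₀ = h/λ₀ = 2.1484e-22 kg·m/s
Δλ = λ_C(1 − cos 163°) = 4.7466 pm
λ' = 7.8308 pm → p' = h/λ' = 8.4616e-23 kg·m/s

The scattered photon makes angle θ = 163° with the incident direction, so by the law of cosines:
|p⃗_e|² = p₀² + p'² − 2p₀p'cos θ
|p⃗_e|² = (2.1484e-22)² + (8.4616e-23)² − 2·2.1484e-22·8.4616e-23·cos(163°)
|p⃗_e| = 2.9679e-22 kg·m/s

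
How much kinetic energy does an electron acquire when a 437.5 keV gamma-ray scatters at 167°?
274.8841 keV

By energy conservation: K_e = E_initial - E_final

First find the scattered photon energy:
Initial wavelength: λ = hc/E = 2.8339 pm
Compton shift: Δλ = λ_C(1 - cos(167°)) = 4.7904 pm
Final wavelength: λ' = 2.8339 + 4.7904 = 7.6244 pm
Final photon energy: E' = hc/λ' = 162.6159 keV

Electron kinetic energy:
K_e = E - E' = 437.5000 - 162.6159 = 274.8841 keV

(Intermediate values are shown rounded; full precision is carried through to the final answer.)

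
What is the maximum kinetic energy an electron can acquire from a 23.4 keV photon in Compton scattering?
1.9633 keV

Maximum energy transfer occurs at θ = 180° (backscattering).

Initial photon: E₀ = 23.4 keV → λ₀ = 52.9847 pm

Maximum Compton shift (at 180°):
Δλ_max = 2λ_C = 2 × 2.4263 = 4.8526 pm

Final wavelength:
λ' = 52.9847 + 4.8526 = 57.8373 pm

Minimum photon energy (maximum energy to electron):
E'_min = hc/λ' = 21.4367 keV

Maximum electron kinetic energy:
K_max = E₀ - E'_min = 23.4000 - 21.4367 = 1.9633 keV

(Intermediate values are shown rounded; full precision is carried through to the final answer.)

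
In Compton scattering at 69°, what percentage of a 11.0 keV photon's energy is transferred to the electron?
0.0136 (or 1.36%)

Calculate initial and final photon energies:

Initial: E₀ = 11.0 keV → λ₀ = 112.7129 pm
Compton shift: Δλ = 1.5568 pm
Final wavelength: λ' = 114.2697 pm
Final energy: E' = 10.8501 keV

Fractional energy loss:
(E₀ - E')/E₀ = (11.0000 - 10.8501)/11.0000
= 0.1499/11.0000
= 0.0136
= 1.36%

(Intermediate values are shown rounded; full precision is carried through to the final answer.)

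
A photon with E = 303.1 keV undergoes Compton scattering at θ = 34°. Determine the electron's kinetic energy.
27.9065 keV

By energy conservation: K_e = E_initial - E_final

First find the scattered photon energy:
Initial wavelength: λ = hc/E = 4.0905 pm
Compton shift: Δλ = λ_C(1 - cos(34°)) = 0.4148 pm
Final wavelength: λ' = 4.0905 + 0.4148 = 4.5053 pm
Final photon energy: E' = hc/λ' = 275.1935 keV

Electron kinetic energy:
K_e = E - E' = 303.1000 - 275.1935 = 27.9065 keV

(Intermediate values are shown rounded; full precision is carried through to the final answer.)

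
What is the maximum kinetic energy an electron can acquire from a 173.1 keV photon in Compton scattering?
69.9105 keV

Maximum energy transfer occurs at θ = 180° (backscattering).

Initial photon: E₀ = 173.1 keV → λ₀ = 7.1626 pm

Maximum Compton shift (at 180°):
Δλ_max = 2λ_C = 2 × 2.4263 = 4.8526 pm

Final wavelength:
λ' = 7.1626 + 4.8526 = 12.0152 pm

Minimum photon energy (maximum energy to electron):
E'_min = hc/λ' = 103.1895 keV

Maximum electron kinetic energy:
K_max = E₀ - E'_min = 173.1000 - 103.1895 = 69.9105 keV

(Intermediate values are shown rounded; full precision is carried through to the final answer.)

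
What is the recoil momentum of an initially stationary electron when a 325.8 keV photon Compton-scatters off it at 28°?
8.2162e-23 kg·m/s

The electron is initially at rest, so by conservation of momentum:
p⃗_e = p⃗₀ − p⃗'  (incident photon momentum minus scattered photon momentum)

Photon momentum magnitudes (p = h/λ = E/c):
λ₀ = hc/E₀ = 3.8055 pm → p₀ = h/λ₀ = 1.7412e-22 kg·m/s
Δλ = λ_C(1 − cos 28°) = 0.2840 pm
λ' = 4.0895 pm → p' = h/λ' = 1.6202e-22 kg·m/s

The scattered photon makes angle θ = 28° with the incident direction, so by the law of cosines:
|p⃗_e|² = p₀² + p'² − 2p₀p'cos θ
|p⃗_e|² = (1.7412e-22)² + (1.6202e-22)² − 2·1.7412e-22·1.6202e-22·cos(28°)
|p⃗_e| = 8.2162e-23 kg·m/s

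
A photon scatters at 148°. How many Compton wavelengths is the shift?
1.8480 λ_C

The Compton shift formula is:
Δλ = λ_C(1 - cos θ)

Dividing both sides by λ_C:
Δλ/λ_C = 1 - cos θ

For θ = 148°:
Δλ/λ_C = 1 - cos(148°)
Δλ/λ_C = 1 - -0.8480
Δλ/λ_C = 1.8480

This means the shift is 1.8480 × λ_C = 4.4839 pm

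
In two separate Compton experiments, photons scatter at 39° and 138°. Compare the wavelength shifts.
138° produces the larger shift by a factor of 7.822

Calculate both shifts using Δλ = λ_C(1 - cos θ):

For θ₁ = 39°:
Δλ₁ = 2.4263 × (1 - cos(39°))
Δλ₁ = 2.4263 × 0.2229
Δλ₁ = 0.5407 pm

For θ₂ = 138°:
Δλ₂ = 2.4263 × (1 - cos(138°))
Δλ₂ = 2.4263 × 1.7431
Δλ₂ = 4.2294 pm

The 138° angle produces the larger shift.
Ratio: 4.2294/0.5407 = 7.822

(Intermediate values are shown rounded; full precision is carried through to the final answer.)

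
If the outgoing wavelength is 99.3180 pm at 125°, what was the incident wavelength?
95.5000 pm

From λ' = λ + Δλ, we have λ = λ' - Δλ

First calculate the Compton shift:
Δλ = λ_C(1 - cos θ)
Δλ = 2.4263 × (1 - cos(125°))
Δλ = 2.4263 × 1.5736
Δλ = 3.8180 pm

Initial wavelength:
λ = λ' - Δλ
λ = 99.3180 - 3.8180
λ = 95.5000 pm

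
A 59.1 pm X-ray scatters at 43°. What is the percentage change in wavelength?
1.1029%

Calculate the Compton shift:
Δλ = λ_C(1 - cos(43°))
Δλ = 2.4263 × (1 - cos(43°))
Δλ = 2.4263 × 0.2686
Δλ = 0.6518 pm

Percentage change:
(Δλ/λ₀) × 100 = (0.6518/59.1) × 100
= 1.1029%

(Intermediate values are shown rounded; full precision is carried through to the final answer.)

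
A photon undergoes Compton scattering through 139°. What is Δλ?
4.2575 pm

Using the Compton scattering formula:
Δλ = λ_C(1 - cos θ)

where λ_C = h/(m_e·c) ≈ 2.4263 pm is the Compton wavelength of an electron.

For θ = 139°:
cos(139°) = -0.7547
1 - cos(139°) = 1.7547

Δλ = 2.4263 × 1.7547
Δλ = 4.2575 pm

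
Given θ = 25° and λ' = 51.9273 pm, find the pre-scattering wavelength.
51.7000 pm

From λ' = λ + Δλ, we have λ = λ' - Δλ

First calculate the Compton shift:
Δλ = λ_C(1 - cos θ)
Δλ = 2.4263 × (1 - cos(25°))
Δλ = 2.4263 × 0.0937
Δλ = 0.2273 pm

Initial wavelength:
λ = λ' - Δλ
λ = 51.9273 - 0.2273
λ = 51.7000 pm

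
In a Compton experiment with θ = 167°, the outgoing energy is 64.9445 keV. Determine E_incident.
86.7001 keV

Convert final energy to wavelength (hc ≈ 1239.842 keV·pm):
λ' = hc/E' = 1239.842 / 64.9445 = 19.0908 pm

Calculate the Compton shift:
Δλ = λ_C(1 - cos(167°))
Δλ = 2.4263 × (1 - cos(167°))
Δλ = 4.7904 pm

Initial wavelength:
λ = λ' - Δλ = 19.0908 - 4.7904 = 14.3004 pm

Initial energy:
E = hc/λ = 1239.842 / 14.3004 = 86.7001 keV

(Intermediate values are shown rounded; full precision is carried through to the final answer.)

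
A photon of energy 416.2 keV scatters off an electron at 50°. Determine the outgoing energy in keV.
322.3999 keV

First convert energy to wavelength:
λ = hc/E, with hc ≈ 1239.842 keV·pm (i.e. 1239.842 eV·nm)

For E = 416.2 keV = 416200 eV:
λ = 1239.842 keV·pm / 416.2 keV
λ = 2.9790 pm

Calculate the Compton shift:
Δλ = λ_C(1 - cos(50°)) = 2.4263 × 0.3572
Δλ = 0.8667 pm

Final wavelength:
λ' = 2.9790 + 0.8667 = 3.8457 pm

Final energy:
E' = hc/λ' = 1239.842 / 3.8457 = 322.3999 keV

(Intermediate values are shown rounded; full precision is carried through to the final answer.)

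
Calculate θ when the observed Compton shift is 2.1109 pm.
82.53°

From the Compton formula Δλ = λ_C(1 - cos θ), we can solve for θ:

cos θ = 1 - Δλ/λ_C

Given:
- Δλ = 2.1109 pm
- λ_C = h/(m_e·c) ≈ 2.42631024 pm

cos θ = 1 - 2.1109/2.42631024
cos θ = 1 - 0.870004
cos θ = 0.129996

θ = arccos(0.129996)
θ = 82.53°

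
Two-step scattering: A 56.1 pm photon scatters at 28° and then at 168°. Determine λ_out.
61.1836 pm

Apply Compton shift twice:

First scattering at θ₁ = 28°:
Δλ₁ = λ_C(1 - cos(28°))
Δλ₁ = 2.4263 × 0.1171
Δλ₁ = 0.2840 pm

After first scattering:
λ₁ = 56.1 + 0.2840 = 56.3840 pm

Second scattering at θ₂ = 168°:
Δλ₂ = λ_C(1 - cos(168°))
Δλ₂ = 2.4263 × 1.9781
Δλ₂ = 4.7996 pm

Final wavelength:
λ₂ = 56.3840 + 4.7996 = 61.1836 pm

Total shift: Δλ_total = 0.2840 + 4.7996 = 5.0836 pm

(Intermediate values are shown rounded; full precision is carried through to the final answer.)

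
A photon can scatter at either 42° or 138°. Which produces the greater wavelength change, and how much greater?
138° produces the larger shift by a factor of 6.786

Calculate both shifts using Δλ = λ_C(1 - cos θ):

For θ₁ = 42°:
Δλ₁ = 2.4263 × (1 - cos(42°))
Δλ₁ = 2.4263 × 0.2569
Δλ₁ = 0.6232 pm

For θ₂ = 138°:
Δλ₂ = 2.4263 × (1 - cos(138°))
Δλ₂ = 2.4263 × 1.7431
Δλ₂ = 4.2294 pm

The 138° angle produces the larger shift.
Ratio: 4.2294/0.6232 = 6.786

(Intermediate values are shown rounded; full precision is carried through to the final answer.)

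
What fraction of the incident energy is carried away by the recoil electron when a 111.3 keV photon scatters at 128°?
0.2603 (or 26.03%)

Calculate initial and final photon energies:

Initial: E₀ = 111.3 keV → λ₀ = 11.1396 pm
Compton shift: Δλ = 3.9201 pm
Final wavelength: λ' = 15.0597 pm
Final energy: E' = 82.3283 keV

Fractional energy loss:
(E₀ - E')/E₀ = (111.3000 - 82.3283)/111.3000
= 28.9717/111.3000
= 0.2603
= 26.03%

(Intermediate values are shown rounded; full precision is carried through to the final answer.)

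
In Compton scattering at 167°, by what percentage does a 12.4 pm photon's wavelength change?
38.6325%

Calculate the Compton shift:
Δλ = λ_C(1 - cos(167°))
Δλ = 2.4263 × (1 - cos(167°))
Δλ = 2.4263 × 1.9744
Δλ = 4.7904 pm

Percentage change:
(Δλ/λ₀) × 100 = (4.7904/12.4) × 100
= 38.6325%

(Intermediate values are shown rounded; full precision is carried through to the final answer.)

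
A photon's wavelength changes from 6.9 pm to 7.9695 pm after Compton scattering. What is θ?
56.00°

First find the wavelength shift:
Δλ = λ' - λ = 7.9695 - 6.9 = 1.0695 pm

Using Δλ = λ_C(1 - cos θ), with λ_C = h/(m_e·c) ≈ 2.42631024 pm:
cos θ = 1 - Δλ/λ_C
cos θ = 1 - 1.0695/2.42631024
cos θ = 0.559207

θ = arccos(0.559207)
θ = 56.00°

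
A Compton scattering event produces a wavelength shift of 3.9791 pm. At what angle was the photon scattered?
129.79°

From the Compton formula Δλ = λ_C(1 - cos θ), we can solve for θ:

cos θ = 1 - Δλ/λ_C

Given:
- Δλ = 3.9791 pm
- λ_C = h/(m_e·c) ≈ 2.42631024 pm

cos θ = 1 - 3.9791/2.42631024
cos θ = 1 - 1.639980
cos θ = -0.639980

θ = arccos(-0.639980)
θ = 129.79°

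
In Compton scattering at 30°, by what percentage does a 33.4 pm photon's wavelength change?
0.9732%

Calculate the Compton shift:
Δλ = λ_C(1 - cos(30°))
Δλ = 2.4263 × (1 - cos(30°))
Δλ = 2.4263 × 0.1340
Δλ = 0.3251 pm

Percentage change:
(Δλ/λ₀) × 100 = (0.3251/33.4) × 100
= 0.9732%

(Intermediate values are shown rounded; full precision is carried through to the final answer.)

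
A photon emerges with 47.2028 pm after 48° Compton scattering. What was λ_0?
46.4000 pm

From λ' = λ + Δλ, we have λ = λ' - Δλ

First calculate the Compton shift:
Δλ = λ_C(1 - cos θ)
Δλ = 2.4263 × (1 - cos(48°))
Δλ = 2.4263 × 0.3309
Δλ = 0.8028 pm

Initial wavelength:
λ = λ' - Δλ
λ = 47.2028 - 0.8028
λ = 46.4000 pm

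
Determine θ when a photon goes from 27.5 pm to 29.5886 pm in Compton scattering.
82.00°

First find the wavelength shift:
Δλ = λ' - λ = 29.5886 - 27.5 = 2.0886 pm

Using Δλ = λ_C(1 - cos θ), with λ_C = h/(m_e·c) ≈ 2.42631024 pm:
cos θ = 1 - Δλ/λ_C
cos θ = 1 - 2.0886/2.42631024
cos θ = 0.139187

θ = arccos(0.139187)
θ = 82.00°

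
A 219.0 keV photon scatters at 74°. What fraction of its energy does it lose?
0.2369 (or 23.69%)

Calculate initial and final photon energies:

Initial: E₀ = 219.0 keV → λ₀ = 5.6614 pm
Compton shift: Δλ = 1.7575 pm
Final wavelength: λ' = 7.4189 pm
Final energy: E' = 167.1192 keV

Fractional energy loss:
(E₀ - E')/E₀ = (219.0000 - 167.1192)/219.0000
= 51.8808/219.0000
= 0.2369
= 23.69%

(Intermediate values are shown rounded; full precision is carried through to the final answer.)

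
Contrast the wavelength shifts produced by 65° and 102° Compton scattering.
102° produces the larger shift by a factor of 2.092

Calculate both shifts using Δλ = λ_C(1 - cos θ):

For θ₁ = 65°:
Δλ₁ = 2.4263 × (1 - cos(65°))
Δλ₁ = 2.4263 × 0.5774
Δλ₁ = 1.4009 pm

For θ₂ = 102°:
Δλ₂ = 2.4263 × (1 - cos(102°))
Δλ₂ = 2.4263 × 1.2079
Δλ₂ = 2.9308 pm

The 102° angle produces the larger shift.
Ratio: 2.9308/1.4009 = 2.092

(Intermediate values are shown rounded; full precision is carried through to the final answer.)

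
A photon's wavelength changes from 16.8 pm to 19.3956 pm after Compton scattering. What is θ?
94.00°

First find the wavelength shift:
Δλ = λ' - λ = 19.3956 - 16.8 = 2.5956 pm

Using Δλ = λ_C(1 - cos θ), with λ_C = h/(m_e·c) ≈ 2.42631024 pm:
cos θ = 1 - Δλ/λ_C
cos θ = 1 - 2.5956/2.42631024
cos θ = -0.069773

θ = arccos(-0.069773)
θ = 94.00°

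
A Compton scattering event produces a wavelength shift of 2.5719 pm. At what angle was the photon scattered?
93.44°

From the Compton formula Δλ = λ_C(1 - cos θ), we can solve for θ:

cos θ = 1 - Δλ/λ_C

Given:
- Δλ = 2.5719 pm
- λ_C = h/(m_e·c) ≈ 2.42631024 pm

cos θ = 1 - 2.5719/2.42631024
cos θ = 1 - 1.060005
cos θ = -0.060005

θ = arccos(-0.060005)
θ = 93.44°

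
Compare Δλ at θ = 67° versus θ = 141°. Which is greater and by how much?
141° produces the larger shift by a factor of 2.917

Calculate both shifts using Δλ = λ_C(1 - cos θ):

For θ₁ = 67°:
Δλ₁ = 2.4263 × (1 - cos(67°))
Δλ₁ = 2.4263 × 0.6093
Δλ₁ = 1.4783 pm

For θ₂ = 141°:
Δλ₂ = 2.4263 × (1 - cos(141°))
Δλ₂ = 2.4263 × 1.7771
Δλ₂ = 4.3119 pm

The 141° angle produces the larger shift.
Ratio: 4.3119/1.4783 = 2.917

(Intermediate values are shown rounded; full precision is carried through to the final answer.)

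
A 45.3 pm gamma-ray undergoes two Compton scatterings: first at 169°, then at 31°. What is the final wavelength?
50.4546 pm

Apply Compton shift twice:

First scattering at θ₁ = 169°:
Δλ₁ = λ_C(1 - cos(169°))
Δλ₁ = 2.4263 × 1.9816
Δλ₁ = 4.8080 pm

After first scattering:
λ₁ = 45.3 + 4.8080 = 50.1080 pm

Second scattering at θ₂ = 31°:
Δλ₂ = λ_C(1 - cos(31°))
Δλ₂ = 2.4263 × 0.1428
Δλ₂ = 0.3466 pm

Final wavelength:
λ₂ = 50.1080 + 0.3466 = 50.4546 pm

Total shift: Δλ_total = 4.8080 + 0.3466 = 5.1546 pm

(Intermediate values are shown rounded; full precision is carried through to the final answer.)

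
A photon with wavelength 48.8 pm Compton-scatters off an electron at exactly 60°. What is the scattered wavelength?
50.0132 pm

Using the Compton formula: λ' = λ + λ_C(1 − cos θ)

For θ = 60°, cos θ = 1/2 (exact) = 0.5000, so:
1 − cos 60° = 1 − (1/2) = 0.5000

Δλ = λ_C × 0.5000 = 2.4263 × 0.5000 = 1.2132 pm

λ' = 48.8 + 1.2132 = 50.0132 pm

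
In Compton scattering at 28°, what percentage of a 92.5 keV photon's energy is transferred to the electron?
0.0207 (or 2.07%)

Calculate initial and final photon energies:

Initial: E₀ = 92.5 keV → λ₀ = 13.4037 pm
Compton shift: Δλ = 0.2840 pm
Final wavelength: λ' = 13.6877 pm
Final energy: E' = 90.5807 keV

Fractional energy loss:
(E₀ - E')/E₀ = (92.5000 - 90.5807)/92.5000
= 1.9193/92.5000
= 0.0207
= 2.07%

(Intermediate values are shown rounded; full precision is carried through to the final answer.)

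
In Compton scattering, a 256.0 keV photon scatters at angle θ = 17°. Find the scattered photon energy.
250.5161 keV

First convert energy to wavelength:
λ = hc/E, with hc ≈ 1239.842 keV·pm (i.e. 1239.842 eV·nm)

For E = 256.0 keV = 256000 eV:
λ = 1239.842 keV·pm / 256.0 keV
λ = 4.8431 pm

Calculate the Compton shift:
Δλ = λ_C(1 - cos(17°)) = 2.4263 × 0.0437
Δλ = 0.1060 pm

Final wavelength:
λ' = 4.8431 + 0.1060 = 4.9492 pm

Final energy:
E' = hc/λ' = 1239.842 / 4.9492 = 250.5161 keV

(Intermediate values are shown rounded; full precision is carried through to the final answer.)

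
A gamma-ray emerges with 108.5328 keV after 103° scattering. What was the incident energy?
146.6999 keV

Convert final energy to wavelength (hc ≈ 1239.842 keV·pm):
λ' = hc/E' = 1239.842 / 108.5328 = 11.4237 pm

Calculate the Compton shift:
Δλ = λ_C(1 - cos(103°))
Δλ = 2.4263 × (1 - cos(103°))
Δλ = 2.9721 pm

Initial wavelength:
λ = λ' - Δλ = 11.4237 - 2.9721 = 8.4516 pm

Initial energy:
E = hc/λ = 1239.842 / 8.4516 = 146.6999 keV

(Intermediate values are shown rounded; full precision is carried through to the final answer.)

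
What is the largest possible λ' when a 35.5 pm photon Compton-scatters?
40.3526 pm (at θ = 180°)

The Compton shift is Δλ = λ_C(1 − cos θ).

Since cos θ ranges from −1 to 1, the factor (1 − cos θ) ranges from 0 to 2; the maximum shift occurs at θ = 180° (backscattering):
Δλ_max = 2λ_C = 2 × 2.4263 pm = 4.8526 pm

Maximum scattered wavelength:
λ'_max = λ₀ + Δλ_max = 35.5 + 4.8526 = 40.3526 pm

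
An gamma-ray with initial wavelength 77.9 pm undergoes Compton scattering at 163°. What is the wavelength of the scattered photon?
82.6466 pm

Using the Compton scattering formula:
λ' = λ + Δλ = λ + λ_C(1 - cos θ)

Given:
- Initial wavelength λ = 77.9 pm
- Scattering angle θ = 163°
- Compton wavelength λ_C ≈ 2.4263 pm

Calculate the shift:
Δλ = 2.4263 × (1 - cos(163°))
Δλ = 2.4263 × 1.9563
Δλ = 4.7466 pm

Final wavelength:
λ' = 77.9 + 4.7466 = 82.6466 pm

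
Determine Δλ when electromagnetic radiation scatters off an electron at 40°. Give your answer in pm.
0.5676 pm

Using the Compton scattering formula:
Δλ = λ_C(1 - cos θ)

where λ_C = h/(m_e·c) ≈ 2.4263 pm is the Compton wavelength of an electron.

For θ = 40°:
cos(40°) = 0.7660
1 - cos(40°) = 0.2340

Δλ = 2.4263 × 0.2340
Δλ = 0.5676 pm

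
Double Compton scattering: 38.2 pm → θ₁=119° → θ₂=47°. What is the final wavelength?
42.5742 pm

Apply Compton shift twice:

First scattering at θ₁ = 119°:
Δλ₁ = λ_C(1 - cos(119°))
Δλ₁ = 2.4263 × 1.4848
Δλ₁ = 3.6026 pm

After first scattering:
λ₁ = 38.2 + 3.6026 = 41.8026 pm

Second scattering at θ₂ = 47°:
Δλ₂ = λ_C(1 - cos(47°))
Δλ₂ = 2.4263 × 0.3180
Δλ₂ = 0.7716 pm

Final wavelength:
λ₂ = 41.8026 + 0.7716 = 42.5742 pm

Total shift: Δλ_total = 3.6026 + 0.7716 = 4.3742 pm

(Intermediate values are shown rounded; full precision is carried through to the final answer.)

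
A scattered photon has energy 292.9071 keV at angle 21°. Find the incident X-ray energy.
304.5000 keV

Convert final energy to wavelength (hc ≈ 1239.842 keV·pm):
λ' = hc/E' = 1239.842 / 292.9071 = 4.2329 pm

Calculate the Compton shift:
Δλ = λ_C(1 - cos(21°))
Δλ = 2.4263 × (1 - cos(21°))
Δλ = 0.1612 pm

Initial wavelength:
λ = λ' - Δλ = 4.2329 - 0.1612 = 4.0717 pm

Initial energy:
E = hc/λ = 1239.842 / 4.0717 = 304.5000 keV

(Intermediate values are shown rounded; full precision is carried through to the final answer.)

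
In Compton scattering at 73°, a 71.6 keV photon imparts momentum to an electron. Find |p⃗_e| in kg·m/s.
4.3557e-23 kg·m/s

The electron is initially at rest, so by conservation of momentum:
p⃗_e = p⃗₀ − p⃗'  (incident photon momentum minus scattered photon momentum)

Photon momentum magnitudes (p = h/λ = E/c):
λ₀ = hc/E₀ = 17.3162 pm → p₀ = h/λ₀ = 3.8265e-23 kg·m/s
Δλ = λ_C(1 − cos 73°) = 1.7169 pm
λ' = 19.0332 pm → p' = h/λ' = 3.4813e-23 kg·m/s

The scattered photon makes angle θ = 73° with the incident direction, so by the law of cosines:
|p⃗_e|² = p₀² + p'² − 2p₀p'cos θ
|p⃗_e|² = (3.8265e-23)² + (3.4813e-23)² − 2·3.8265e-23·3.4813e-23·cos(73°)
|p⃗_e| = 4.3557e-23 kg·m/s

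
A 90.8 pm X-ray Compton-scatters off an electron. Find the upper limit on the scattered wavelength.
95.6526 pm (at θ = 180°)

The Compton shift is Δλ = λ_C(1 − cos θ).

Since cos θ ranges from −1 to 1, the factor (1 − cos θ) ranges from 0 to 2; the maximum shift occurs at θ = 180° (backscattering):
Δλ_max = 2λ_C = 2 × 2.4263 pm = 4.8526 pm

Maximum scattered wavelength:
λ'_max = λ₀ + Δλ_max = 90.8 + 4.8526 = 95.6526 pm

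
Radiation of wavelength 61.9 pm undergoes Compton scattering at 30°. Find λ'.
62.2251 pm

Using the Compton formula: λ' = λ + λ_C(1 − cos θ)

For θ = 30°, cos θ = √3/2 (exact) ≈ 0.8660, so:
1 − cos 30° = 1 − (√3/2) ≈ 0.1340

Δλ = λ_C × 0.1340 = 2.4263 × 0.1340 = 0.3251 pm

λ' = 61.9 + 0.3251 = 62.2251 pm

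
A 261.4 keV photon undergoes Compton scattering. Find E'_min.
129.2080 keV (at θ = 180°)

The scattered photon has minimum energy when its wavelength is maximum, i.e., when the Compton shift Δλ = λ_C(1 − cos θ) is maximum. This occurs at θ = 180° (backscattering), giving Δλ_max = 2λ_C = 4.8526 pm.

Initial wavelength: λ₀ = hc/E₀ = 4.7431 pm
Maximum final wavelength: λ'_max = λ₀ + 2λ_C = 4.7431 + 4.8526 = 9.5957 pm
Minimum final energy: E'_min = hc/λ'_max = 129.2080 keV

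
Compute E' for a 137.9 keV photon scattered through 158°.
90.7191 keV

First convert energy to wavelength:
λ = hc/E, with hc ≈ 1239.842 keV·pm (i.e. 1239.842 eV·nm)

For E = 137.9 keV = 137900 eV:
λ = 1239.842 keV·pm / 137.9 keV
λ = 8.9909 pm

Calculate the Compton shift:
Δλ = λ_C(1 - cos(158°)) = 2.4263 × 1.9272
Δλ = 4.6759 pm

Final wavelength:
λ' = 8.9909 + 4.6759 = 13.6668 pm

Final energy:
E' = hc/λ' = 1239.842 / 13.6668 = 90.7191 keV

(Intermediate values are shown rounded; full precision is carried through to the final answer.)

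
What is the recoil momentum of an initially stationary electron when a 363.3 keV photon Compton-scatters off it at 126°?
2.5852e-22 kg·m/s

The electron is initially at rest, so by conservation of momentum:
p⃗_e = p⃗₀ − p⃗'  (incident photon momentum minus scattered photon momentum)

Photon momentum magnitudes (p = h/λ = E/c):
λ₀ = hc/E₀ = 3.4127 pm → p₀ = h/λ₀ = 1.9416e-22 kg·m/s
Δλ = λ_C(1 − cos 126°) = 3.8525 pm
λ' = 7.2652 pm → p' = h/λ' = 9.1203e-23 kg·m/s

The scattered photon makes angle θ = 126° with the incident direction, so by the law of cosines:
|p⃗_e|² = p₀² + p'² − 2p₀p'cos θ
|p⃗_e|² = (1.9416e-22)² + (9.1203e-23)² − 2·1.9416e-22·9.1203e-23·cos(126°)
|p⃗_e| = 2.5852e-22 kg·m/s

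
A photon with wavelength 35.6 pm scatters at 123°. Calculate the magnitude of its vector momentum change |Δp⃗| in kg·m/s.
3.1168e-23 kg·m/s

Photon momentum magnitude is p = h/λ.

Initial momentum:
p₀ = h/λ = 6.6261e-34/3.5600e-11 = 1.8613e-23 kg·m/s

After scattering:
λ' = λ + Δλ = 35.6 + 3.7478 = 39.3478 pm
p' = h/λ' = 6.6261e-34/3.9348e-11 = 1.6840e-23 kg·m/s

Momentum is a vector; the scattered photon's direction makes angle θ = 123° with the incident direction. The magnitude of the vector change Δp⃗ = p⃗₀ − p⃗' is found from the law of cosines:
|Δp⃗|² = p₀² + p'² − 2p₀p'cos θ
|Δp⃗|² = (1.8613e-23)² + (1.6840e-23)² − 2·1.8613e-23·1.6840e-23·cos(123°)
|Δp⃗| = 3.1168e-23 kg·m/s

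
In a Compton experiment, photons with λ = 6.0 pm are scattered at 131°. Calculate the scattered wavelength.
10.0181 pm

Using the Compton scattering formula:
λ' = λ + Δλ = λ + λ_C(1 - cos θ)

Given:
- Initial wavelength λ = 6.0 pm
- Scattering angle θ = 131°
- Compton wavelength λ_C ≈ 2.4263 pm

Calculate the shift:
Δλ = 2.4263 × (1 - cos(131°))
Δλ = 2.4263 × 1.6561
Δλ = 4.0181 pm

Final wavelength:
λ' = 6.0 + 4.0181 = 10.0181 pm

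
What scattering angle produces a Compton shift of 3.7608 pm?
123.37°

From the Compton formula Δλ = λ_C(1 - cos θ), we can solve for θ:

cos θ = 1 - Δλ/λ_C

Given:
- Δλ = 3.7608 pm
- λ_C = h/(m_e·c) ≈ 2.42631024 pm

cos θ = 1 - 3.7608/2.42631024
cos θ = 1 - 1.550008
cos θ = -0.550008

θ = arccos(-0.550008)
θ = 123.37°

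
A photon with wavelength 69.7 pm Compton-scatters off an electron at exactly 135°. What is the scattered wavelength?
73.8420 pm

Using the Compton formula: λ' = λ + λ_C(1 − cos θ)

For θ = 135°, cos θ = -√2/2 (exact) ≈ -0.7071, so:
1 − cos 135° = 1 − (-√2/2) ≈ 1.7071

Δλ = λ_C × 1.7071 = 2.4263 × 1.7071 = 4.1420 pm

λ' = 69.7 + 4.1420 = 73.8420 pm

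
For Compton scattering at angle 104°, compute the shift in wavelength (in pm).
3.0133 pm

Using the Compton scattering formula:
Δλ = λ_C(1 - cos θ)

where λ_C = h/(m_e·c) ≈ 2.4263 pm is the Compton wavelength of an electron.

For θ = 104°:
cos(104°) = -0.2419
1 - cos(104°) = 1.2419

Δλ = 2.4263 × 1.2419
Δλ = 3.0133 pm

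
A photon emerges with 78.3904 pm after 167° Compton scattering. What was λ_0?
73.6000 pm

From λ' = λ + Δλ, we have λ = λ' - Δλ

First calculate the Compton shift:
Δλ = λ_C(1 - cos θ)
Δλ = 2.4263 × (1 - cos(167°))
Δλ = 2.4263 × 1.9744
Δλ = 4.7904 pm

Initial wavelength:
λ = λ' - Δλ
λ = 78.3904 - 4.7904
λ = 73.6000 pm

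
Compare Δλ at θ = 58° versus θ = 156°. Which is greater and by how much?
156° produces the larger shift by a factor of 4.071

Calculate both shifts using Δλ = λ_C(1 - cos θ):

For θ₁ = 58°:
Δλ₁ = 2.4263 × (1 - cos(58°))
Δλ₁ = 2.4263 × 0.4701
Δλ₁ = 1.1406 pm

For θ₂ = 156°:
Δλ₂ = 2.4263 × (1 - cos(156°))
Δλ₂ = 2.4263 × 1.9135
Δλ₂ = 4.6429 pm

The 156° angle produces the larger shift.
Ratio: 4.6429/1.1406 = 4.071

(Intermediate values are shown rounded; full precision is carried through to the final answer.)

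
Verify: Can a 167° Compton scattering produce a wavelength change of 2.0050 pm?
No, inconsistent

Calculate the expected shift for θ = 167°:

Δλ_expected = λ_C(1 - cos(167°))
Δλ_expected = 2.4263 × (1 - cos(167°))
Δλ_expected = 2.4263 × 1.9744
Δλ_expected = 4.7904 pm

Given shift: 2.0050 pm
Expected shift: 4.7904 pm
Difference: 2.7854 pm

The values do not match. The given shift corresponds to θ ≈ 80.0°, not 167°.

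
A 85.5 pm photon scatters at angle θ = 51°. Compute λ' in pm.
86.3994 pm

Using the Compton scattering formula:
λ' = λ + Δλ = λ + λ_C(1 - cos θ)

Given:
- Initial wavelength λ = 85.5 pm
- Scattering angle θ = 51°
- Compton wavelength λ_C ≈ 2.4263 pm

Calculate the shift:
Δλ = 2.4263 × (1 - cos(51°))
Δλ = 2.4263 × 0.3707
Δλ = 0.8994 pm

Final wavelength:
λ' = 85.5 + 0.8994 = 86.3994 pm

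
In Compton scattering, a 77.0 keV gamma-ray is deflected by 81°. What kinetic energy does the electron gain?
8.6839 keV

By energy conservation: K_e = E_initial - E_final

First find the scattered photon energy:
Initial wavelength: λ = hc/E = 16.1018 pm
Compton shift: Δλ = λ_C(1 - cos(81°)) = 2.0468 pm
Final wavelength: λ' = 16.1018 + 2.0468 = 18.1486 pm
Final photon energy: E' = hc/λ' = 68.3161 keV

Electron kinetic energy:
K_e = E - E' = 77.0000 - 68.3161 = 8.6839 keV

(Intermediate values are shown rounded; full precision is carried through to the final answer.)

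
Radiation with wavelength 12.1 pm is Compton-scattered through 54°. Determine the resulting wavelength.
13.1002 pm

Using the Compton scattering formula:
λ' = λ + Δλ = λ + λ_C(1 - cos θ)

Given:
- Initial wavelength λ = 12.1 pm
- Scattering angle θ = 54°
- Compton wavelength λ_C ≈ 2.4263 pm

Calculate the shift:
Δλ = 2.4263 × (1 - cos(54°))
Δλ = 2.4263 × 0.4122
Δλ = 1.0002 pm

Final wavelength:
λ' = 12.1 + 1.0002 = 13.1002 pm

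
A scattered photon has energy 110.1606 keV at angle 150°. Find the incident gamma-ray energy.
184.3000 keV

Convert final energy to wavelength (hc ≈ 1239.842 keV·pm):
λ' = hc/E' = 1239.842 / 110.1606 = 11.2549 pm

Calculate the Compton shift:
Δλ = λ_C(1 - cos(150°))
Δλ = 2.4263 × (1 - cos(150°))
Δλ = 4.5276 pm

Initial wavelength:
λ = λ' - Δλ = 11.2549 - 4.5276 = 6.7273 pm

Initial energy:
E = hc/λ = 1239.842 / 6.7273 = 184.3000 keV

(Intermediate values are shown rounded; full precision is carried through to the final answer.)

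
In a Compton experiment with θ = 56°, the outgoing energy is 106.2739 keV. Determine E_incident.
117.0000 keV

Convert final energy to wavelength (hc ≈ 1239.842 keV·pm):
λ' = hc/E' = 1239.842 / 106.2739 = 11.6665 pm

Calculate the Compton shift:
Δλ = λ_C(1 - cos(56°))
Δλ = 2.4263 × (1 - cos(56°))
Δλ = 1.0695 pm

Initial wavelength:
λ = λ' - Δλ = 11.6665 - 1.0695 = 10.5969 pm

Initial energy:
E = hc/λ = 1239.842 / 10.5969 = 117.0000 keV

(Intermediate values are shown rounded; full precision is carried through to the final answer.)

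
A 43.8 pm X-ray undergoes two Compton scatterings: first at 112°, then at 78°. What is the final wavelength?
49.0571 pm

Apply Compton shift twice:

First scattering at θ₁ = 112°:
Δλ₁ = λ_C(1 - cos(112°))
Δλ₁ = 2.4263 × 1.3746
Δλ₁ = 3.3352 pm

After first scattering:
λ₁ = 43.8 + 3.3352 = 47.1352 pm

Second scattering at θ₂ = 78°:
Δλ₂ = λ_C(1 - cos(78°))
Δλ₂ = 2.4263 × 0.7921
Δλ₂ = 1.9219 pm

Final wavelength:
λ₂ = 47.1352 + 1.9219 = 49.0571 pm

Total shift: Δλ_total = 3.3352 + 1.9219 = 5.2571 pm

(Intermediate values are shown rounded; full precision is carried through to the final answer.)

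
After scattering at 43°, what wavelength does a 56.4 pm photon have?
57.0518 pm

Using the Compton scattering formula:
λ' = λ + Δλ = λ + λ_C(1 - cos θ)

Given:
- Initial wavelength λ = 56.4 pm
- Scattering angle θ = 43°
- Compton wavelength λ_C ≈ 2.4263 pm

Calculate the shift:
Δλ = 2.4263 × (1 - cos(43°))
Δλ = 2.4263 × 0.2686
Δλ = 0.6518 pm

Final wavelength:
λ' = 56.4 + 0.6518 = 57.0518 pm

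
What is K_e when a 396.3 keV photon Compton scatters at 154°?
236.0227 keV

By energy conservation: K_e = E_initial - E_final

First find the scattered photon energy:
Initial wavelength: λ = hc/E = 3.1285 pm
Compton shift: Δλ = λ_C(1 - cos(154°)) = 4.6071 pm
Final wavelength: λ' = 3.1285 + 4.6071 = 7.7356 pm
Final photon energy: E' = hc/λ' = 160.2773 keV

Electron kinetic energy:
K_e = E - E' = 396.3000 - 160.2773 = 236.0227 keV

(Intermediate values are shown rounded; full precision is carried through to the final answer.)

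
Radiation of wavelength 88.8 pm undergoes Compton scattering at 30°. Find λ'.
89.1251 pm

Using the Compton formula: λ' = λ + λ_C(1 − cos θ)

For θ = 30°, cos θ = √3/2 (exact) ≈ 0.8660, so:
1 − cos 30° = 1 − (√3/2) ≈ 0.1340

Δλ = λ_C × 0.1340 = 2.4263 × 0.1340 = 0.3251 pm

λ' = 88.8 + 0.3251 = 89.1251 pm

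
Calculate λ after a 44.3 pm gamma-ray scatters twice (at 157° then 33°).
49.3512 pm

Apply Compton shift twice:

First scattering at θ₁ = 157°:
Δλ₁ = λ_C(1 - cos(157°))
Δλ₁ = 2.4263 × 1.9205
Δλ₁ = 4.6597 pm

After first scattering:
λ₁ = 44.3 + 4.6597 = 48.9597 pm

Second scattering at θ₂ = 33°:
Δλ₂ = λ_C(1 - cos(33°))
Δλ₂ = 2.4263 × 0.1613
Δλ₂ = 0.3914 pm

Final wavelength:
λ₂ = 48.9597 + 0.3914 = 49.3512 pm

Total shift: Δλ_total = 4.6597 + 0.3914 = 5.0512 pm

(Intermediate values are shown rounded; full precision is carried through to the final answer.)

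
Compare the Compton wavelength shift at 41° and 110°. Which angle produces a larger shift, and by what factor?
110° produces the larger shift by a factor of 5.471

Calculate both shifts using Δλ = λ_C(1 - cos θ):

For θ₁ = 41°:
Δλ₁ = 2.4263 × (1 - cos(41°))
Δλ₁ = 2.4263 × 0.2453
Δλ₁ = 0.5952 pm

For θ₂ = 110°:
Δλ₂ = 2.4263 × (1 - cos(110°))
Δλ₂ = 2.4263 × 1.3420
Δλ₂ = 3.2562 pm

The 110° angle produces the larger shift.
Ratio: 3.2562/0.5952 = 5.471

(Intermediate values are shown rounded; full precision is carried through to the final answer.)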